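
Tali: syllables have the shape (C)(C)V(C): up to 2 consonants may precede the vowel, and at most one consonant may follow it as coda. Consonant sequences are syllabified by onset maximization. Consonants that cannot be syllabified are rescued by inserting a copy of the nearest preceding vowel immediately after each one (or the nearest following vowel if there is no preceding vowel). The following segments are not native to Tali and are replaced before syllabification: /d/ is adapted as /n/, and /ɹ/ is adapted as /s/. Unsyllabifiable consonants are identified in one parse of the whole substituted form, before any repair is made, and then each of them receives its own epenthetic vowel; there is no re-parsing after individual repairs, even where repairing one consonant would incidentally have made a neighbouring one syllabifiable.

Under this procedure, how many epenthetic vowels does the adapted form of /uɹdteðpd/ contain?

After substitution the input is /usnteðpn/.
The unsyllabifiable consonants are /p/, /n/; each receives one epenthetic vowel.

2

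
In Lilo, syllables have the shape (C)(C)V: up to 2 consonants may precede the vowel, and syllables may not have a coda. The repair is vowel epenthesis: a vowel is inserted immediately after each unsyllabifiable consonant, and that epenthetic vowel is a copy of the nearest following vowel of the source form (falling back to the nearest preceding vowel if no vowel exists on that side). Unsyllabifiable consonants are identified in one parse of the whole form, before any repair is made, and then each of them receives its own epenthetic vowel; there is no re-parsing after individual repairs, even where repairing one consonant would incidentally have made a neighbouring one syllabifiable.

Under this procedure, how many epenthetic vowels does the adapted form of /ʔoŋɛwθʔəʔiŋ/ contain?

The unsyllabifiable consonants are /w/, /ŋ/; each receives one epenthetic vowel.

2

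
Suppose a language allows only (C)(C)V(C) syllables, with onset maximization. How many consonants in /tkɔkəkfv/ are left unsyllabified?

2

The consonants /f/, /v/ cannot be parsed into a legal (C)(C)V(C) syllable (at most one coda consonant is licensed; onsets may contain at most 2 consonants).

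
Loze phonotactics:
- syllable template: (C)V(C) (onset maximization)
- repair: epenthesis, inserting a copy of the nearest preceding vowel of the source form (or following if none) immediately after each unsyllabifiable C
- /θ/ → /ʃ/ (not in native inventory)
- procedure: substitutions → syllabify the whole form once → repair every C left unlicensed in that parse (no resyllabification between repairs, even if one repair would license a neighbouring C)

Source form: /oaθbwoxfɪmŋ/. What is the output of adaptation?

oaʃbawoxfɪmŋɪ

Substitution: /θ/ → /ʃ/, giving /oaʃbwoxfɪmŋ/.
Syllabifying with onset maximization leaves /b/, /ŋ/ stranded (at most one coda consonant is licensed; onsets are limited to one consonant).
Each unlicensed consonant becomes the onset of a new syllable: /b/ → /ba/, /ŋ/ → /ŋɪ/.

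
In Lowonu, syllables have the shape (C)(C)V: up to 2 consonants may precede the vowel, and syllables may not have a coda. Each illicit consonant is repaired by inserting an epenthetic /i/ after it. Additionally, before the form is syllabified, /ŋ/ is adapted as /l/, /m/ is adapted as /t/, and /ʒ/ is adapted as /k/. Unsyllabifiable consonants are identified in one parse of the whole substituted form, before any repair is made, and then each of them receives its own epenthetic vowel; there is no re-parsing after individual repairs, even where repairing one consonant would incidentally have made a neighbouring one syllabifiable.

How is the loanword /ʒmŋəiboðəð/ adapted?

Substitution: /ʒ/ → /k/, /m/ → /t/, /ŋ/ → /l/, giving /ktləiboðəð/.
Syllabifying with onset maximization leaves /k/, /ð/ stranded (no codas are permitted; onsets may contain at most 2 consonants).
Epenthesis after each stranded consonant: /k/ → /ki/, /ð/ → /ði/.

kitləiboðəði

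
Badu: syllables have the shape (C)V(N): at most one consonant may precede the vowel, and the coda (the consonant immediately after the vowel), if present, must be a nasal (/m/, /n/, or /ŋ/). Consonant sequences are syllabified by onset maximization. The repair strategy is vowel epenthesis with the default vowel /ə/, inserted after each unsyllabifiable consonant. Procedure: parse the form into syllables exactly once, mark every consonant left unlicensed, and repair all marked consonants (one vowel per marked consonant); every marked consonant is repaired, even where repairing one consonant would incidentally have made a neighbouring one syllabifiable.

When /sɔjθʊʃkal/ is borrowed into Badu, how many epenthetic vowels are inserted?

The unsyllabifiable consonants are /j/, /ʃ/, /l/; each receives one epenthetic vowel.

3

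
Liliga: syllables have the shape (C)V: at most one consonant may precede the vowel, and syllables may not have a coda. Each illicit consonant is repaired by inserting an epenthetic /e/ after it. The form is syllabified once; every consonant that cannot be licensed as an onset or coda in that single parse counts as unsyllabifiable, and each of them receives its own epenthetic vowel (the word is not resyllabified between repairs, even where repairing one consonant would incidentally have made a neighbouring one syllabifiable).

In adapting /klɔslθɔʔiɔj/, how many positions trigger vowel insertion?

4

The unsyllabifiable consonants are /k/, /s/, /l/, /j/; each receives one epenthetic vowel.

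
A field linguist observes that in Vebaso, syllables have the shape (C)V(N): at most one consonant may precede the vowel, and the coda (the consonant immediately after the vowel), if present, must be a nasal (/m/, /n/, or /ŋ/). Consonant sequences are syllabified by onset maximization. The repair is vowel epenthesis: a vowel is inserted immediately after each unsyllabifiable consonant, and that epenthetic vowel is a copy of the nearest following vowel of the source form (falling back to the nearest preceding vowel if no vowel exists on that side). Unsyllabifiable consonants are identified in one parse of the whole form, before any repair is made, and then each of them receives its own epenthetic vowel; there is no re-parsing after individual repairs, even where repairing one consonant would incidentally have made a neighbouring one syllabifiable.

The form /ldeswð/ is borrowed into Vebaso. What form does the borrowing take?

ledeseweðe

Under (C)V(N), the unsyllabifiable consonants are /l/, /s/, /w/, /ð/ (only a nasal (/m/, /n/, or /ŋ/) is licensed in coda position; onsets are limited to one consonant).
Epenthesis after each stranded consonant: /l/ → /le/, /s/ → /se/, /w/ → /we/, /ð/ → /ðe/.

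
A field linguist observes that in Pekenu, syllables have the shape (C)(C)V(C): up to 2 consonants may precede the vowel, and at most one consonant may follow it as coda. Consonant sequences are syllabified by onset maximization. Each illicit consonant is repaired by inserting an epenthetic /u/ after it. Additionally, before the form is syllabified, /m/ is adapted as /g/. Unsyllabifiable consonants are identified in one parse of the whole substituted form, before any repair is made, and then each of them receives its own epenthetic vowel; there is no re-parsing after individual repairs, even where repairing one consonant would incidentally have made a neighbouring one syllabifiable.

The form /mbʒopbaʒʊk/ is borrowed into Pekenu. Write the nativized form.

gubʒopbaʒʊk

Substitution: /m/ → /g/, giving /gbʒopbaʒʊk/.
Under (C)(C)V(C), the unsyllabifiable consonants are /g/ (at most one coda consonant is licensed; onsets may contain at most 2 consonants).
Each unlicensed consonant becomes the onset of a new syllable: /g/ → /gu/.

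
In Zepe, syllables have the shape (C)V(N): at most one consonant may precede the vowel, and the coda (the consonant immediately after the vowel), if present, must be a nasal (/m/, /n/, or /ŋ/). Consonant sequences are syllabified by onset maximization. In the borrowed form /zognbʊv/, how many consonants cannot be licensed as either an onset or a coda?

3

Syllabifying with onset maximization leaves /g/, /n/, /v/ stranded (only a nasal (/m/, /n/, or /ŋ/) is licensed in coda position; onsets are limited to one consonant).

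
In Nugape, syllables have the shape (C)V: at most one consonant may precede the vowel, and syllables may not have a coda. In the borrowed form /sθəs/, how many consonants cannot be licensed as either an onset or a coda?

2

Syllabifying with onset maximization leaves /s/, /s/ stranded (no codas are permitted; onsets are limited to one consonant).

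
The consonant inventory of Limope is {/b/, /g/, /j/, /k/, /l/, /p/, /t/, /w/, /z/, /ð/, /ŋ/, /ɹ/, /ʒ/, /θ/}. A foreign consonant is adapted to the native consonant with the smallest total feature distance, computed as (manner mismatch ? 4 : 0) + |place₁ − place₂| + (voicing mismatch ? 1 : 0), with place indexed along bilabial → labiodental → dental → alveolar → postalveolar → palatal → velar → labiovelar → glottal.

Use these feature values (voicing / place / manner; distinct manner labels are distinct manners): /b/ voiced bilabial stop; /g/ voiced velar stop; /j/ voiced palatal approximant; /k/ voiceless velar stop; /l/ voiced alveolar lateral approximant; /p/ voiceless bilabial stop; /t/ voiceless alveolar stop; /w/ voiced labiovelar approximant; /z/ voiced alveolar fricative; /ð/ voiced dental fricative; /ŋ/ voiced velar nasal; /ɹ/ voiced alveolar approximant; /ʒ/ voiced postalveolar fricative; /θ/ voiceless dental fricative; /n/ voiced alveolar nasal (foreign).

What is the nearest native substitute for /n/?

ŋ

/ŋ/ is closest: same manner (nasal), place distance 3 (alveolar→velar), same voicing; total 3. Next closest is /l/ at distance 4.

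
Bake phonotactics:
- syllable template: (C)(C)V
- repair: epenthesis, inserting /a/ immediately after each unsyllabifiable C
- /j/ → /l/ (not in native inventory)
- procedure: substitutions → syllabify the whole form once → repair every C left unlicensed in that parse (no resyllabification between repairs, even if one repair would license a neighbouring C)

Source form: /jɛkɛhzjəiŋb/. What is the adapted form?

Substitution: /j/ → /l/, giving /lɛkɛhzləiŋb/.
Under (C)(C)V, the unsyllabifiable consonants are /h/, /ŋ/, /b/ (no codas are permitted; onsets may contain at most 2 consonants).
Epenthesis after each stranded consonant: /h/ → /ha/, /ŋ/ → /ŋa/, /b/ → /ba/.

lɛkɛhazləiŋaba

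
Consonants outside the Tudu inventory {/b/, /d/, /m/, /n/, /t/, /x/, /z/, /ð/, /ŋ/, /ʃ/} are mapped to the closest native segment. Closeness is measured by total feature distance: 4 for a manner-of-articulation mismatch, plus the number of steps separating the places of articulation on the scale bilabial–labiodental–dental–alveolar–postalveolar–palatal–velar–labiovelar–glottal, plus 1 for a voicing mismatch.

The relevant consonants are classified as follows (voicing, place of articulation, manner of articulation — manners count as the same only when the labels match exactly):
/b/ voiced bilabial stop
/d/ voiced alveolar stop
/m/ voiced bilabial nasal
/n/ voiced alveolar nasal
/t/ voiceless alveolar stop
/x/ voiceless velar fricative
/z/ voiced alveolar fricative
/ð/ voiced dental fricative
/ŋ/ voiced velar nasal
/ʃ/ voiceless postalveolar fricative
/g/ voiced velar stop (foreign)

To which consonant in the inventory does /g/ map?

/d/ is closest: same manner (stop), place distance 3 (velar→alveolar), same voicing; total 3. Next closest is /t/ at distance 4.

d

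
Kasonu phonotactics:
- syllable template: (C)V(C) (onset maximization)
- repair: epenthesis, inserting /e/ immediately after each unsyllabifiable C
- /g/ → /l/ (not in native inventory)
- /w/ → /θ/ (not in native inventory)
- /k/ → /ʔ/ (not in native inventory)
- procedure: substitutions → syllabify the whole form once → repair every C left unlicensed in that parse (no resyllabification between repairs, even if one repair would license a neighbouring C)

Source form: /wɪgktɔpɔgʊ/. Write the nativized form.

θɪlʔetɔpɔlʊ

Substitution: /w/ → /θ/, /g/ → /l/, /k/ → /ʔ/, giving /θɪlʔtɔpɔlʊ/.
Syllabifying with onset maximization leaves /ʔ/ stranded (at most one coda consonant is licensed; onsets are limited to one consonant).
Each unlicensed consonant becomes the onset of a new syllable: /ʔ/ → /ʔe/.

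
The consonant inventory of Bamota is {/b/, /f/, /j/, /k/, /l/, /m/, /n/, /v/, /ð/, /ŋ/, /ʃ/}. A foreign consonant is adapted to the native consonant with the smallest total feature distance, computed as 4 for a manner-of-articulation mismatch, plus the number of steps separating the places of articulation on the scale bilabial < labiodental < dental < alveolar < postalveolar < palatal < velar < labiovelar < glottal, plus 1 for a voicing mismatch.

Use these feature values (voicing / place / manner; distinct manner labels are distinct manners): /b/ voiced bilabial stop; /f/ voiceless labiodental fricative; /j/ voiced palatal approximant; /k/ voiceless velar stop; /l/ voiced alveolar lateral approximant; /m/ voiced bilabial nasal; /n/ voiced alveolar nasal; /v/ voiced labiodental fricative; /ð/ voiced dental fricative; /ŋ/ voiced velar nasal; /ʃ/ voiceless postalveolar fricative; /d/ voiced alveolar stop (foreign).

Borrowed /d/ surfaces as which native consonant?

b

/b/ is closest: same manner (stop), place distance 3 (alveolar→bilabial), same voicing; total 3. Next closest is /k/ at distance 4.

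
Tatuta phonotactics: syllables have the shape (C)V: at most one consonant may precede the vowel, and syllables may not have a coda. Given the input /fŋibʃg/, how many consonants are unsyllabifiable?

Syllabifying with onset maximization leaves /f/, /b/, /ʃ/, /g/ stranded (no codas are permitted; onsets are limited to one consonant).

4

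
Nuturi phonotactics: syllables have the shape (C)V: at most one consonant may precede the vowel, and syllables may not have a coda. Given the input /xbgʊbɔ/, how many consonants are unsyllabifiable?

Under (C)V, the unsyllabifiable consonants are /x/, /b/ (no codas are permitted; onsets are limited to one consonant).

2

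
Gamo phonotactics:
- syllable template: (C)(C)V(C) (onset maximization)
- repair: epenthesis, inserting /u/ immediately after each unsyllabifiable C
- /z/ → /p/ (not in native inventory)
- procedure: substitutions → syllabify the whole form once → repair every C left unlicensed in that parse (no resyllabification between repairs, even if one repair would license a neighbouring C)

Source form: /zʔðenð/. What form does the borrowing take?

Substitution: /z/ → /p/, giving /pʔðenð/.
The consonants /p/, /ð/ cannot be parsed into a legal (C)(C)V(C) syllable (at most one coda consonant is licensed; onsets may contain at most 2 consonants).
Inserting the epenthetic vowel yields /p/ → /pu/, /ð/ → /ðu/.

puʔðenðu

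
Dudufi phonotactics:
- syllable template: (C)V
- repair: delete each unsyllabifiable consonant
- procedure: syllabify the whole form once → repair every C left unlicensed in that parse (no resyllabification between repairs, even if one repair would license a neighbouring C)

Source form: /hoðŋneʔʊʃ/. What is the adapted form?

The consonants /ð/, /ŋ/, /ʃ/ cannot be parsed into a legal (C)V syllable (no codas are permitted; onsets are limited to one consonant).
Deletion applies to /ð/, /ŋ/, /ʃ/.

honeʔʊ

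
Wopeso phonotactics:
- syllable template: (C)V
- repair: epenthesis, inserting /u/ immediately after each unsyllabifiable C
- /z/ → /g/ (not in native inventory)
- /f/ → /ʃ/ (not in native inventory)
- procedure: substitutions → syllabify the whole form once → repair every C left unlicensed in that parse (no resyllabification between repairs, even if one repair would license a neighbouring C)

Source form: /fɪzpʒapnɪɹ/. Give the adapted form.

ʃɪgupuʒapunɪɹu

Substitution: /f/ → /ʃ/, /z/ → /g/, giving /ʃɪgpʒapnɪɹ/.
Under (C)V, the unsyllabifiable consonants are /g/, /p/, /p/, /ɹ/ (no codas are permitted; onsets are limited to one consonant).
Each unlicensed consonant becomes the onset of a new syllable: /g/ → /gu/, /p/ → /pu/, /p/ → /pu/, /ɹ/ → /ɹu/.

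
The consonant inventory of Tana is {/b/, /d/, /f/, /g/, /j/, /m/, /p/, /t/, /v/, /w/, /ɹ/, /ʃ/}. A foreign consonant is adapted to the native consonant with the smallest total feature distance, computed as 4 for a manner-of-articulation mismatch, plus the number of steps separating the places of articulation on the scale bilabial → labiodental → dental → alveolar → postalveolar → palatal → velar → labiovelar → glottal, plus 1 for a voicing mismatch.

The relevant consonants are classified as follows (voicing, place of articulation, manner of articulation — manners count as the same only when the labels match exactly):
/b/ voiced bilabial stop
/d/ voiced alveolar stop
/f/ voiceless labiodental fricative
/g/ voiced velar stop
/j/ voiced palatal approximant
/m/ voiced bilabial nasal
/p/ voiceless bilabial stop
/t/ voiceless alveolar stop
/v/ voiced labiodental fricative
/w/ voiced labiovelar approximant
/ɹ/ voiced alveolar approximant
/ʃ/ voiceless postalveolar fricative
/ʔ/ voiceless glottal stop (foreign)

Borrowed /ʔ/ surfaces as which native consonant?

g

/g/ is closest: same manner (stop), place distance 2 (glottal→velar), voicing differs (+1); total 3. Next closest is /t/ at distance 5.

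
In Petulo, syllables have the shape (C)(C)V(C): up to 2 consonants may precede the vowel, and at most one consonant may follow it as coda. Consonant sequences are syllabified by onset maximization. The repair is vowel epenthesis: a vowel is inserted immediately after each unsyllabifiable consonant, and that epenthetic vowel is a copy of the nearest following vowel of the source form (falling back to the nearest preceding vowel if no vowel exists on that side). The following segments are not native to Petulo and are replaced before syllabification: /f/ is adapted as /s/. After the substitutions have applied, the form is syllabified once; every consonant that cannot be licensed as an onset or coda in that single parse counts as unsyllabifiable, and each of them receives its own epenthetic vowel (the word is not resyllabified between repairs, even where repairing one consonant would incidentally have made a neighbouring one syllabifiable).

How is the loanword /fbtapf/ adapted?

sabtapsa

Substitution: /f/ → /s/, giving /sbtaps/.
The consonants /s/, /s/ cannot be parsed into a legal (C)(C)V(C) syllable (at most one coda consonant is licensed; onsets may contain at most 2 consonants).
Each unlicensed consonant becomes the onset of a new syllable: /s/ → /sa/, /s/ → /sa/.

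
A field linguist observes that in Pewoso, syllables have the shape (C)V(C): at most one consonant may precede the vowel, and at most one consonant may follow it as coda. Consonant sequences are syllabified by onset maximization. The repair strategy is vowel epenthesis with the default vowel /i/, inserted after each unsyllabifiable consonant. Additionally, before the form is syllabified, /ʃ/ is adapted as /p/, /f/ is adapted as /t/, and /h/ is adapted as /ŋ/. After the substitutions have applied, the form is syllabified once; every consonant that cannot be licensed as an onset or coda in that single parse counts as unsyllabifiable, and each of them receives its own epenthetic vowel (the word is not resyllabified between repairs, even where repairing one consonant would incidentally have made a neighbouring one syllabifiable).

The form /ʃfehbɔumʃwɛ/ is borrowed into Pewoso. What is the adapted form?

piteŋbɔumpiwɛ

Substitution: /ʃ/ → /p/, /f/ → /t/, /h/ → /ŋ/, giving /pteŋbɔumpwɛ/.
Under (C)V(C), the unsyllabifiable consonants are /p/, /p/ (at most one coda consonant is licensed; onsets are limited to one consonant).
Each unlicensed consonant becomes the onset of a new syllable: /p/ → /pi/, /p/ → /pi/.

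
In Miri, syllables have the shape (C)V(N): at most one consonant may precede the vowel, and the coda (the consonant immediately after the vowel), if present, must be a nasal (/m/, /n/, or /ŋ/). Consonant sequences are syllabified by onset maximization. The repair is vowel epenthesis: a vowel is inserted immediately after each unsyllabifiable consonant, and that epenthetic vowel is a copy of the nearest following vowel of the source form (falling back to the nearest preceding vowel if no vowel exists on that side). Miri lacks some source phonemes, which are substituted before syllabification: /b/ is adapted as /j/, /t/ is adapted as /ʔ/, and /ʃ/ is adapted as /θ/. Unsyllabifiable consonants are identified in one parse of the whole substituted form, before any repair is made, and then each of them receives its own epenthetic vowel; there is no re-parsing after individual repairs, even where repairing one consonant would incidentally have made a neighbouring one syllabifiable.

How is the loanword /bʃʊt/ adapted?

Substitution: /b/ → /j/, /ʃ/ → /θ/, /t/ → /ʔ/, giving /jθʊʔ/.
The consonants /j/, /ʔ/ cannot be parsed into a legal (C)V(N) syllable (only a nasal (/m/, /n/, or /ŋ/) is licensed in coda position; onsets are limited to one consonant).
Inserting the epenthetic vowel yields /j/ → /jʊ/, /ʔ/ → /ʔʊ/.

jʊθʊʔʊ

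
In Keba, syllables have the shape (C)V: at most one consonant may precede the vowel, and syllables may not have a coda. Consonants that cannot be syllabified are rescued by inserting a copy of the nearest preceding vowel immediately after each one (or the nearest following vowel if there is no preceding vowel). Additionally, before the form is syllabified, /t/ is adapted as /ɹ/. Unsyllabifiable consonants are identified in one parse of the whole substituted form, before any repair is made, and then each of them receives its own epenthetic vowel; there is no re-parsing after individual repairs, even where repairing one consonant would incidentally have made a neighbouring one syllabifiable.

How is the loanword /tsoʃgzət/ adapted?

Substitution: /t/ → /ɹ/, giving /ɹsoʃgzəɹ/.
Syllabifying with onset maximization leaves /ɹ/, /ʃ/, /g/, /ɹ/ stranded (no codas are permitted; onsets are limited to one consonant).
Inserting the epenthetic vowel yields /ɹ/ → /ɹo/, /ʃ/ → /ʃo/, /g/ → /go/, /ɹ/ → /ɹə/.

ɹosoʃogozəɹə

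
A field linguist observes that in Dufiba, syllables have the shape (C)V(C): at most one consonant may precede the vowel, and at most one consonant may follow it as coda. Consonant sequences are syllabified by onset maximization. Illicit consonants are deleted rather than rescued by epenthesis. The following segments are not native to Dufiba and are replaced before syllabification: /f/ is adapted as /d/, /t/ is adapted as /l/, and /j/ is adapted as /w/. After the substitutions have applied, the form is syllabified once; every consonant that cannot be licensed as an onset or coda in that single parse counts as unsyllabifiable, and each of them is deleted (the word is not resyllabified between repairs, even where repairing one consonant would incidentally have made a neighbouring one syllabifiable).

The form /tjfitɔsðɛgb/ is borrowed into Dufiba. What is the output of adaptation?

dilɔsðɛg

Substitution: /t/ → /l/, /j/ → /w/, /f/ → /d/, giving /lwdilɔsðɛgb/.
Under (C)V(C), the unsyllabifiable consonants are /l/, /w/, /b/ (at most one coda consonant is licensed; onsets are limited to one consonant).
Deletion applies to /l/, /w/, /b/.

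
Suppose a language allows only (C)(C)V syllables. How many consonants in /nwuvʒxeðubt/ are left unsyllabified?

3

Syllabifying with onset maximization leaves /v/, /b/, /t/ stranded (no codas are permitted; onsets may contain at most 2 consonants).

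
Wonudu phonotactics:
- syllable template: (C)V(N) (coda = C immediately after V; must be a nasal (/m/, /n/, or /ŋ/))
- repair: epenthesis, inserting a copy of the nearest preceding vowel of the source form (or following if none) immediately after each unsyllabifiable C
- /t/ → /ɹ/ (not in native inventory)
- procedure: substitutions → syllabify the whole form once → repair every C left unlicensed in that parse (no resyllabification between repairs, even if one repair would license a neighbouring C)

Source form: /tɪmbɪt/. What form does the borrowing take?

ɹɪmbɪɹɪ

Substitution: /t/ → /ɹ/, giving /ɹɪmbɪɹ/.
Under (C)V(N), the unsyllabifiable consonants are /ɹ/ (only a nasal (/m/, /n/, or /ŋ/) is licensed in coda position; onsets are limited to one consonant).
Inserting the epenthetic vowel yields /ɹ/ → /ɹɪ/.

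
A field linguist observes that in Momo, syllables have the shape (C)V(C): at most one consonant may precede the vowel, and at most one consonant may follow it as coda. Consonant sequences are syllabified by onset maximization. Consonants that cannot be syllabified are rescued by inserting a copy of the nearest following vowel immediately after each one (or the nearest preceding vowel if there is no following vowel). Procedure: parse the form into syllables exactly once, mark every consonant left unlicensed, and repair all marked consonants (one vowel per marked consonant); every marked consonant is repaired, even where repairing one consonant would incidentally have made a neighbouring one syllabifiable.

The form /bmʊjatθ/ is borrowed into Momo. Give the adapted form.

bʊmʊjatθa

Under (C)V(C), the unsyllabifiable consonants are /b/, /θ/ (at most one coda consonant is licensed; onsets are limited to one consonant).
Each unlicensed consonant becomes the onset of a new syllable: /b/ → /bʊ/, /θ/ → /θa/.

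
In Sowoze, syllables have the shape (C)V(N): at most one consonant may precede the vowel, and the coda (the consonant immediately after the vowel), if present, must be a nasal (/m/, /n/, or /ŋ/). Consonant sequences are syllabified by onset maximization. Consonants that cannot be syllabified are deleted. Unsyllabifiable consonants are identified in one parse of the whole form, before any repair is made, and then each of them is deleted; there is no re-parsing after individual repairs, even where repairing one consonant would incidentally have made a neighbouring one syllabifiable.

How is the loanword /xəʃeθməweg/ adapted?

The consonants /θ/, /g/ cannot be parsed into a legal (C)V(N) syllable (only a nasal (/m/, /n/, or /ŋ/) is licensed in coda position; onsets are limited to one consonant).
Deleting the stranded consonants removes /θ/, /g/.

xəʃeməwe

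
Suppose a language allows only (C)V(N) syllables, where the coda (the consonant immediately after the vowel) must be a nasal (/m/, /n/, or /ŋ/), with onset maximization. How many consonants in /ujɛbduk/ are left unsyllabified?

The consonants /b/, /k/ cannot be parsed into a legal (C)V(N) syllable (only a nasal (/m/, /n/, or /ŋ/) is licensed in coda position; onsets are limited to one consonant).

2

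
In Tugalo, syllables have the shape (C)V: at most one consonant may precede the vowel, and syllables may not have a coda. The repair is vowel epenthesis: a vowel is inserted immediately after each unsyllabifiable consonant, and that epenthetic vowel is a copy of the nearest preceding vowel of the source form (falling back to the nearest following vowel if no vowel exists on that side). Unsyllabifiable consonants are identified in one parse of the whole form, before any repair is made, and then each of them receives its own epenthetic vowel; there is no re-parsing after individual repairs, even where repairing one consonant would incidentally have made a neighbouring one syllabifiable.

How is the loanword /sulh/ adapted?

The consonants /l/, /h/ cannot be parsed into a legal (C)V syllable (no codas are permitted; onsets are limited to one consonant).
Inserting the epenthetic vowel yields /l/ → /lu/, /h/ → /hu/.

suluhu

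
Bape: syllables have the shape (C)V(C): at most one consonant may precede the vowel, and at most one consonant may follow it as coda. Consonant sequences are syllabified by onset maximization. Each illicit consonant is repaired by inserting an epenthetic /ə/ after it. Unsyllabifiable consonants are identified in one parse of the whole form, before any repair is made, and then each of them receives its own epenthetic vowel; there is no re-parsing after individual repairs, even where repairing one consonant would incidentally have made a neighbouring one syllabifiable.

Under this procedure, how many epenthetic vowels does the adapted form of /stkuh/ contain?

2

The unsyllabifiable consonants are /s/, /t/; each receives one epenthetic vowel.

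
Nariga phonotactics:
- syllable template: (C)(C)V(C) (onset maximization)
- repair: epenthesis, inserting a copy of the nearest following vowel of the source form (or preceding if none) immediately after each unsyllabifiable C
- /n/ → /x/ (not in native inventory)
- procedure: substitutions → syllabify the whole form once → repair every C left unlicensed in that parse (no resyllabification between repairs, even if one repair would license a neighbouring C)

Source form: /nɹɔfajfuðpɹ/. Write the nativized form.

Substitution: /n/ → /x/, giving /xɹɔfajfuðpɹ/.
Syllabifying with onset maximization leaves /p/, /ɹ/ stranded (at most one coda consonant is licensed; onsets may contain at most 2 consonants).
Each unlicensed consonant becomes the onset of a new syllable: /p/ → /pu/, /ɹ/ → /ɹu/.

xɹɔfajfuðpuɹu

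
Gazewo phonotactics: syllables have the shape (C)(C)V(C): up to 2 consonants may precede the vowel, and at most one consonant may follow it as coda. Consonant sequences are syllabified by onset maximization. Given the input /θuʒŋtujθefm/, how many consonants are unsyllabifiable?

1

Under (C)(C)V(C), the unsyllabifiable consonants are /m/ (at most one coda consonant is licensed; onsets may contain at most 2 consonants).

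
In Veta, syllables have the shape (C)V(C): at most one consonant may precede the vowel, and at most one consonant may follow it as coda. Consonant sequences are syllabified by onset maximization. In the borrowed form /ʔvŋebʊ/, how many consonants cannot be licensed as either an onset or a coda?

2

The consonants /ʔ/, /v/ cannot be parsed into a legal (C)V(C) syllable (at most one coda consonant is licensed; onsets are limited to one consonant).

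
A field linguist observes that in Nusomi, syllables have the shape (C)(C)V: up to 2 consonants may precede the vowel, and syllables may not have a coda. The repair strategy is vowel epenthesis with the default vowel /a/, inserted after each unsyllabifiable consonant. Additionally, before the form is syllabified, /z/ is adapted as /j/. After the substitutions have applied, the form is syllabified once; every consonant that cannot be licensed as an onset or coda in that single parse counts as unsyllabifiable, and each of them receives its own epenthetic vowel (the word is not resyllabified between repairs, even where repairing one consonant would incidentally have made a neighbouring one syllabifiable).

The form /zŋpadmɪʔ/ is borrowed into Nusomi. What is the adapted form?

jaŋpadmɪʔa

Substitution: /z/ → /j/, giving /jŋpadmɪʔ/.
Under (C)(C)V, the unsyllabifiable consonants are /j/, /ʔ/ (no codas are permitted; onsets may contain at most 2 consonants).
Epenthesis after each stranded consonant: /j/ → /ja/, /ʔ/ → /ʔa/.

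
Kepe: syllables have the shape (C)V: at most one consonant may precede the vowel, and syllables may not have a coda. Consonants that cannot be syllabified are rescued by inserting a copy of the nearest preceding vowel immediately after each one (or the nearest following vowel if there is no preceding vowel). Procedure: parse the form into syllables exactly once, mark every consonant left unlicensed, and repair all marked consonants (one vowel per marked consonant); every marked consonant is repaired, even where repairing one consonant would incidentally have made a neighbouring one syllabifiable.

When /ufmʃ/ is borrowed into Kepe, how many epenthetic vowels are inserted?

The unsyllabifiable consonants are /f/, /m/, /ʃ/; each receives one epenthetic vowel.

3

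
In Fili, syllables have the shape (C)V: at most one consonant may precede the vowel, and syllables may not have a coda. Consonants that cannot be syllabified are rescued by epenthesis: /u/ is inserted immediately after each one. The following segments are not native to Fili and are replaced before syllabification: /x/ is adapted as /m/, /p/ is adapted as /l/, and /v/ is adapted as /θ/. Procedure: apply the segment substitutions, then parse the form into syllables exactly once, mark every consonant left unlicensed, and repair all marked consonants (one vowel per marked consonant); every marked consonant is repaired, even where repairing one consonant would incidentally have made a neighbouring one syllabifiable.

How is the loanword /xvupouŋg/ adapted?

muθulouŋugu

Substitution: /x/ → /m/, /v/ → /θ/, /p/ → /l/, giving /mθulouŋg/.
Syllabifying with onset maximization leaves /m/, /ŋ/, /g/ stranded (no codas are permitted; onsets are limited to one consonant).
Epenthesis after each stranded consonant: /m/ → /mu/, /ŋ/ → /ŋu/, /g/ → /gu/.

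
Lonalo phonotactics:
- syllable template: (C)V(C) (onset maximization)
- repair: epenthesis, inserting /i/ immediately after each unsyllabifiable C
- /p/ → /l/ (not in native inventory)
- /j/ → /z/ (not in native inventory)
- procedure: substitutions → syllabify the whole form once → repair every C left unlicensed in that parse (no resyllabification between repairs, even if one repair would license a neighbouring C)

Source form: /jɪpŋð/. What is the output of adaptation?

Substitution: /j/ → /z/, /p/ → /l/, giving /zɪlŋð/.
Under (C)V(C), the unsyllabifiable consonants are /ŋ/, /ð/ (at most one coda consonant is licensed; onsets are limited to one consonant).
Each unlicensed consonant becomes the onset of a new syllable: /ŋ/ → /ŋi/, /ð/ → /ði/.

zɪlŋiði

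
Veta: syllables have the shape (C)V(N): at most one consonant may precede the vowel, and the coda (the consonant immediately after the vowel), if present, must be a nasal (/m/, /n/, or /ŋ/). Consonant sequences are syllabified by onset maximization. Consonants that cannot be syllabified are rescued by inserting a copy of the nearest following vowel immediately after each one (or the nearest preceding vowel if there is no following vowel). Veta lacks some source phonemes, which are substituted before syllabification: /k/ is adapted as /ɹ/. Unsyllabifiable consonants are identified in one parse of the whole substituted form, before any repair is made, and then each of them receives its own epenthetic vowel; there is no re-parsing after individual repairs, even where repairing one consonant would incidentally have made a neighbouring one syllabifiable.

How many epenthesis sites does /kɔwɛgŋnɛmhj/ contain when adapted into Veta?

After substitution the input is /ɹɔwɛgŋnɛmhj/.
The unsyllabifiable consonants are /g/, /ŋ/, /h/, /j/; each receives one epenthetic vowel.

4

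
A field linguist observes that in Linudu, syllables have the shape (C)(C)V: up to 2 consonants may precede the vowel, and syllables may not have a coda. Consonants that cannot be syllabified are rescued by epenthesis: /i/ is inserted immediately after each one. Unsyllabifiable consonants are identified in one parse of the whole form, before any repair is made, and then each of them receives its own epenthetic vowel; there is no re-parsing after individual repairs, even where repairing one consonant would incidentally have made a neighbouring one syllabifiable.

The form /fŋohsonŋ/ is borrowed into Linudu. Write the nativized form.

The consonants /n/, /ŋ/ cannot be parsed into a legal (C)(C)V syllable (no codas are permitted; onsets may contain at most 2 consonants).
Inserting the epenthetic vowel yields /n/ → /ni/, /ŋ/ → /ŋi/.

fŋohsoniŋi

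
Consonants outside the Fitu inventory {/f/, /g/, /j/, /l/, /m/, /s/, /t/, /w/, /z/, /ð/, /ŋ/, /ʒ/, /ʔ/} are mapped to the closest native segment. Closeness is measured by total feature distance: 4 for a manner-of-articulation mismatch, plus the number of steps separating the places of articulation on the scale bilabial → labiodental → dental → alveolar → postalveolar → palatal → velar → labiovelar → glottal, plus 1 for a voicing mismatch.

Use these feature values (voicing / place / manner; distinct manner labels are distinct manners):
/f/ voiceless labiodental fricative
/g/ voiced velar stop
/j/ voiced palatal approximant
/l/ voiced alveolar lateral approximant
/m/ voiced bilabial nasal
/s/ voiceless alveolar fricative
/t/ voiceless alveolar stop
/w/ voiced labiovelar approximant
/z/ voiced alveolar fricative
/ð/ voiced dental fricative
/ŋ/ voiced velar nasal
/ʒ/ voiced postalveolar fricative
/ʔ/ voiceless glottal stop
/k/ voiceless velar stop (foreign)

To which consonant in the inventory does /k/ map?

g

/g/ is closest: same manner (stop), place distance 0 (velar→velar), voicing differs (+1); total 1. Next closest is /ʔ/ at distance 2.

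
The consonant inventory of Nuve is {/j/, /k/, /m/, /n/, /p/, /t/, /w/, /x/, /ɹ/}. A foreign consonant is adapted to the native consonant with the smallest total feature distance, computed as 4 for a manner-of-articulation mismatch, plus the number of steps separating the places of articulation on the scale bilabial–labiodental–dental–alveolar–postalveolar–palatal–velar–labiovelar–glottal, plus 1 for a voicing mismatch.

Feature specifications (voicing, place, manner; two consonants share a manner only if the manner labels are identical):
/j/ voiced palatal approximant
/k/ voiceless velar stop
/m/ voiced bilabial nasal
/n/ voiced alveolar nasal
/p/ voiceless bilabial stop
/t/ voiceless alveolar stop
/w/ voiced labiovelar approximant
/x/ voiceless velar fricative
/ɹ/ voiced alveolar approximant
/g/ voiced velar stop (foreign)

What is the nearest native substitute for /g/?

k

/k/ is closest: same manner (stop), place distance 0 (velar→velar), voicing differs (+1); total 1. Next closest is /t/ at distance 4.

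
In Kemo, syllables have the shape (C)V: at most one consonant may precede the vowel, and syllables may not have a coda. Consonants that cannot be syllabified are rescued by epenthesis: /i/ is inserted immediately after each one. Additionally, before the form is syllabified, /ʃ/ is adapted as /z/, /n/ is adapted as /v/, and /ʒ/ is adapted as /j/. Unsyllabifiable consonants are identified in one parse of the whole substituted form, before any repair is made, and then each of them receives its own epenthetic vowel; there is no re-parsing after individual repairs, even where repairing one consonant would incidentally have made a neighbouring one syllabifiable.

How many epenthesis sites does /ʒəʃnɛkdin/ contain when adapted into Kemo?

After substitution the input is /jəzvɛkdiv/.
The unsyllabifiable consonants are /z/, /k/, /v/; each receives one epenthetic vowel.

3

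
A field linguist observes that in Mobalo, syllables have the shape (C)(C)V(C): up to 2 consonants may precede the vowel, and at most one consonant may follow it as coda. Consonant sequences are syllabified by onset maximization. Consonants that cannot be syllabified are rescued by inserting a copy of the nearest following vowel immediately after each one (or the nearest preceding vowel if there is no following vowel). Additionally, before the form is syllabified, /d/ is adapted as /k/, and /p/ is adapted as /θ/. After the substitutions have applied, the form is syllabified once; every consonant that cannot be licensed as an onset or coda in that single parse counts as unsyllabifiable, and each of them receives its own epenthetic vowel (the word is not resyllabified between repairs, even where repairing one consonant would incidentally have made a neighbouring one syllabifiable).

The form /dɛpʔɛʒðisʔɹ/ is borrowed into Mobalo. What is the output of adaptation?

Substitution: /d/ → /k/, /p/ → /θ/, giving /kɛθʔɛʒðisʔɹ/.
Syllabifying with onset maximization leaves /ʔ/, /ɹ/ stranded (at most one coda consonant is licensed; onsets may contain at most 2 consonants).
Epenthesis after each stranded consonant: /ʔ/ → /ʔi/, /ɹ/ → /ɹi/.

kɛθʔɛʒðisʔiɹi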